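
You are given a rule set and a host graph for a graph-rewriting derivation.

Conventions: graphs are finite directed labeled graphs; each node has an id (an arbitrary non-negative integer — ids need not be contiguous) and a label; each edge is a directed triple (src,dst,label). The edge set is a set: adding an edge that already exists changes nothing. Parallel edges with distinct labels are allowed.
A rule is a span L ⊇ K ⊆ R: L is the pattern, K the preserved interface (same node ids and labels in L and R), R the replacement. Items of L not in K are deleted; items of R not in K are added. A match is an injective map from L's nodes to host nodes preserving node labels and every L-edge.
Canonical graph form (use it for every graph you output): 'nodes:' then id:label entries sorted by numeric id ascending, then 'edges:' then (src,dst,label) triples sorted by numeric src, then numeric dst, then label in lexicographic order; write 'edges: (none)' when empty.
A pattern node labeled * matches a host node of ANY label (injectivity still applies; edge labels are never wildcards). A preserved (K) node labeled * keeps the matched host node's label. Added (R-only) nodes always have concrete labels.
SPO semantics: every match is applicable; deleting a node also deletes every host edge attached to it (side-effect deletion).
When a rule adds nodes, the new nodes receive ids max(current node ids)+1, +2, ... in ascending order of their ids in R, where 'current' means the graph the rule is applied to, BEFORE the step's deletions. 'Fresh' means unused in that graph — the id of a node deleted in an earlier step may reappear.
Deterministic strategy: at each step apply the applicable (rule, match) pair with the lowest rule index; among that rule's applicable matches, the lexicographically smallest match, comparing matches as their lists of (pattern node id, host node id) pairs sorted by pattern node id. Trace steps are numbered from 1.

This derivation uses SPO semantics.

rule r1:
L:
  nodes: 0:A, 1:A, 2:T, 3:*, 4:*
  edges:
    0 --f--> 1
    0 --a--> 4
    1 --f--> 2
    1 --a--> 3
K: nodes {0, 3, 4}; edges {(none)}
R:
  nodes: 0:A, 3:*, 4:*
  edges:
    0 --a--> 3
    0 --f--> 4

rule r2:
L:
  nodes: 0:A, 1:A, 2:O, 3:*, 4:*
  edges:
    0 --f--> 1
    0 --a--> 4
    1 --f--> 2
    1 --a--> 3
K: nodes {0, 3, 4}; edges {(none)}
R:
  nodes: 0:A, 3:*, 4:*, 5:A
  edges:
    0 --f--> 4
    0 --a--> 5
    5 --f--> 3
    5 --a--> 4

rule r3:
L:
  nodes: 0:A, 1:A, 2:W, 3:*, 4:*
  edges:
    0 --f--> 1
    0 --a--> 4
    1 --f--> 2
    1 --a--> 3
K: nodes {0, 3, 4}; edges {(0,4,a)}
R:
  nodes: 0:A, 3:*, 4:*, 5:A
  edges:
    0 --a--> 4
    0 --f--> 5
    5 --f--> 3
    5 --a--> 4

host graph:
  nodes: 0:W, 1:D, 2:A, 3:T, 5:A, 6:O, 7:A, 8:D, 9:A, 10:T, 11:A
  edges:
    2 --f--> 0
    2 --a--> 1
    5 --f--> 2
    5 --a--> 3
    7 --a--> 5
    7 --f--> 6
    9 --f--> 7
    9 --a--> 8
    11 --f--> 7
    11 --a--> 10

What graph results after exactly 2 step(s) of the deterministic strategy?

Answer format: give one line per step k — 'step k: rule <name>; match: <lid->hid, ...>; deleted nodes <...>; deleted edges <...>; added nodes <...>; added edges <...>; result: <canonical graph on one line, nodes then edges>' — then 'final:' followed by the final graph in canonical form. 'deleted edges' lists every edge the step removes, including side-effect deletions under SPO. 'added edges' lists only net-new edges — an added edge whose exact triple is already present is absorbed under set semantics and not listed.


step 1: rule r2; match: 0->9, 1->7, 2->6, 3->5, 4->8; deleted nodes 6, 7; deleted edges (7,5,a); (7,6,f); (9,7,f); (9,8,a); (11,7,f); added nodes 12; added edges (9,8,f); (9,12,a); (12,5,f); (12,8,a); result: nodes: 0:W, 1:D, 2:A, 3:T, 5:A, 8:D, 9:A, 10:T, 11:A, 12:A edges: (2,0,f); (2,1,a); (5,2,f); (5,3,a); (9,8,f); (9,12,a); (11,10,a); (12,5,f); (12,8,a)
step 2: rule r3; match: 0->5, 1->2, 2->0, 3->1, 4->3; deleted nodes 0, 2; deleted edges (2,0,f); (2,1,a); (5,2,f); added nodes 13; added edges (5,13,f); (13,1,f); (13,3,a); result: nodes: 1:D, 3:T, 5:A, 8:D, 9:A, 10:T, 11:A, 12:A, 13:A edges: (5,3,a); (5,13,f); (9,8,f); (9,12,a); (11,10,a); (12,5,f); (12,8,a); (13,1,f); (13,3,a)
final:
nodes: 1:D, 3:T, 5:A, 8:D, 9:A, 10:T, 11:A, 12:A, 13:A
edges: (5,3,a); (5,13,f); (9,8,f); (9,12,a); (11,10,a); (12,5,f); (12,8,a); (13,1,f); (13,3,a)


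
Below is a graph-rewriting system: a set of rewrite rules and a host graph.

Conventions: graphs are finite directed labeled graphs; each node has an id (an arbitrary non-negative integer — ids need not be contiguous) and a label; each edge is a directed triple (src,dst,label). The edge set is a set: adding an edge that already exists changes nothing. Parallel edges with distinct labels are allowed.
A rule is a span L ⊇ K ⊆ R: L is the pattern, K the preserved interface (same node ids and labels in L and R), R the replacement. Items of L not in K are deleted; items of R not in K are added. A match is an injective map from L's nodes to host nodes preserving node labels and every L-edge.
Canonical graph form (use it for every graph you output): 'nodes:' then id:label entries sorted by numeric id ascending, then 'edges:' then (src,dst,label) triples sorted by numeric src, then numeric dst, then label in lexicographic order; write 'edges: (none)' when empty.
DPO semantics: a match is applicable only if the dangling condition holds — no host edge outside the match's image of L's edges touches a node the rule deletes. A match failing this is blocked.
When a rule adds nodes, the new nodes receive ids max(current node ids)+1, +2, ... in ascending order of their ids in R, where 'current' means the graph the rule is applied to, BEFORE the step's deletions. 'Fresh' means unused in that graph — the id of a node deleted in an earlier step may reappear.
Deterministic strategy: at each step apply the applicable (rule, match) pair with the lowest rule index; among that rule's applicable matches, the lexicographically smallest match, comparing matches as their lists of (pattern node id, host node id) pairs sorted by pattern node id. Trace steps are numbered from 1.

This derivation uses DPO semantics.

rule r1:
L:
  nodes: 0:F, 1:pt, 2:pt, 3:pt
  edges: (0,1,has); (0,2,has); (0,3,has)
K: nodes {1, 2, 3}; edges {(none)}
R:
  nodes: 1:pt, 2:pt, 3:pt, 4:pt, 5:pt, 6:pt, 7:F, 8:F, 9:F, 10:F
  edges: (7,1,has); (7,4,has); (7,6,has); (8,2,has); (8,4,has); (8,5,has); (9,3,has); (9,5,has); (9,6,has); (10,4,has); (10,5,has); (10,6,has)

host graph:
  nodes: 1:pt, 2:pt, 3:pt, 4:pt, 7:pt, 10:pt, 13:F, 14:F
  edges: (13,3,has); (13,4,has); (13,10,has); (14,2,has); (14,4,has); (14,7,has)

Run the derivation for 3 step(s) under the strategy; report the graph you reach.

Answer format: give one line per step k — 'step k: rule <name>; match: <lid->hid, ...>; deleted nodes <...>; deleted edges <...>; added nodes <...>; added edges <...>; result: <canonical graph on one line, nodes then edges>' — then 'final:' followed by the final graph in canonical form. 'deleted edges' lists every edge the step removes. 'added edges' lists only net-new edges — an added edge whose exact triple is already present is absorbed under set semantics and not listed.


step 1: rule r1; match: 0->13, 1->3, 2->4, 3->10; deleted nodes 13; deleted edges (13,3,has); (13,4,has); (13,10,has); added nodes 15, 16, 17, 18, 19, 20, 21; added edges (18,3,has); (18,15,has); (18,17,has); (19,4,has); (19,15,has); (19,16,has); (20,10,has); (20,16,has); (20,17,has); (21,15,has); (21,16,has); (21,17,has); result: nodes: 1:pt, 2:pt, 3:pt, 4:pt, 7:pt, 10:pt, 14:F, 15:pt, 16:pt, 17:pt, 18:F, 19:F, 20:F, 21:F edges: (14,2,has); (14,4,has); (14,7,has); (18,3,has); (18,15,has); (18,17,has); (19,4,has); (19,15,has); (19,16,has); (20,10,has); (20,16,has); (20,17,has); (21,15,has); (21,16,has); (21,17,has)
step 2: rule r1; match: 0->14, 1->2, 2->4, 3->7; deleted nodes 14; deleted edges (14,2,has); (14,4,has); (14,7,has); added nodes 22, 23, 24, 25, 26, 27, 28; added edges (25,2,has); (25,22,has); (25,24,has); (26,4,has); (26,22,has); (26,23,has); (27,7,has); (27,23,has); (27,24,has); (28,22,has); (28,23,has); (28,24,has); result: nodes: 1:pt, 2:pt, 3:pt, 4:pt, 7:pt, 10:pt, 15:pt, 16:pt, 17:pt, 18:F, 19:F, 20:F, 21:F, 22:pt, 23:pt, 24:pt, 25:F, 26:F, 27:F, 28:F edges: (18,3,has); (18,15,has); (18,17,has); (19,4,has); (19,15,has); (19,16,has); (20,10,has); (20,16,has); (20,17,has); (21,15,has); (21,16,has); (21,17,has); (25,2,has); (25,22,has); (25,24,has); (26,4,has); (26,22,has); (26,23,has); (27,7,has); (27,23,has); (27,24,has); (28,22,has); (28,23,has); (28,24,has)
step 3: rule r1; match: 0->18, 1->3, 2->15, 3->17; deleted nodes 18; deleted edges (18,3,has); (18,15,has); (18,17,has); added nodes 29, 30, 31, 32, 33, 34, 35; added edges (32,3,has); (32,29,has); (32,31,has); (33,15,has); (33,29,has); (33,30,has); (34,17,has); (34,30,has); (34,31,has); (35,29,has); (35,30,has); (35,31,has); result: nodes: 1:pt, 2:pt, 3:pt, 4:pt, 7:pt, 10:pt, 15:pt, 16:pt, 17:pt, 19:F, 20:F, 21:F, 22:pt, 23:pt, 24:pt, 25:F, 26:F, 27:F, 28:F, 29:pt, 30:pt, 31:pt, 32:F, 33:F, 34:F, 35:F edges: (19,4,has); (19,15,has); (19,16,has); (20,10,has); (20,16,has); (20,17,has); (21,15,has); (21,16,has); (21,17,has); (25,2,has); (25,22,has); (25,24,has); (26,4,has); (26,22,has); (26,23,has); (27,7,has); (27,23,has); (27,24,has); (28,22,has); (28,23,has); (28,24,has); (32,3,has); (32,29,has); (32,31,has); (33,15,has); (33,29,has); (33,30,has); (34,17,has); (34,30,has); (34,31,has); (35,29,has); (35,30,has); (35,31,has)
final:
nodes: 1:pt, 2:pt, 3:pt, 4:pt, 7:pt, 10:pt, 15:pt, 16:pt, 17:pt, 19:F, 20:F, 21:F, 22:pt, 23:pt, 24:pt, 25:F, 26:F, 27:F, 28:F, 29:pt, 30:pt, 31:pt, 32:F, 33:F, 34:F, 35:F
edges: (19,4,has); (19,15,has); (19,16,has); (20,10,has); (20,16,has); (20,17,has); (21,15,has); (21,16,has); (21,17,has); (25,2,has); (25,22,has); (25,24,has); (26,4,has); (26,22,has); (26,23,has); (27,7,has); (27,23,has); (27,24,has); (28,22,has); (28,23,has); (28,24,has); (32,3,has); (32,29,has); (32,31,has); (33,15,has); (33,29,has); (33,30,has); (34,17,has); (34,30,has); (34,31,has); (35,29,has); (35,30,has); (35,31,has)


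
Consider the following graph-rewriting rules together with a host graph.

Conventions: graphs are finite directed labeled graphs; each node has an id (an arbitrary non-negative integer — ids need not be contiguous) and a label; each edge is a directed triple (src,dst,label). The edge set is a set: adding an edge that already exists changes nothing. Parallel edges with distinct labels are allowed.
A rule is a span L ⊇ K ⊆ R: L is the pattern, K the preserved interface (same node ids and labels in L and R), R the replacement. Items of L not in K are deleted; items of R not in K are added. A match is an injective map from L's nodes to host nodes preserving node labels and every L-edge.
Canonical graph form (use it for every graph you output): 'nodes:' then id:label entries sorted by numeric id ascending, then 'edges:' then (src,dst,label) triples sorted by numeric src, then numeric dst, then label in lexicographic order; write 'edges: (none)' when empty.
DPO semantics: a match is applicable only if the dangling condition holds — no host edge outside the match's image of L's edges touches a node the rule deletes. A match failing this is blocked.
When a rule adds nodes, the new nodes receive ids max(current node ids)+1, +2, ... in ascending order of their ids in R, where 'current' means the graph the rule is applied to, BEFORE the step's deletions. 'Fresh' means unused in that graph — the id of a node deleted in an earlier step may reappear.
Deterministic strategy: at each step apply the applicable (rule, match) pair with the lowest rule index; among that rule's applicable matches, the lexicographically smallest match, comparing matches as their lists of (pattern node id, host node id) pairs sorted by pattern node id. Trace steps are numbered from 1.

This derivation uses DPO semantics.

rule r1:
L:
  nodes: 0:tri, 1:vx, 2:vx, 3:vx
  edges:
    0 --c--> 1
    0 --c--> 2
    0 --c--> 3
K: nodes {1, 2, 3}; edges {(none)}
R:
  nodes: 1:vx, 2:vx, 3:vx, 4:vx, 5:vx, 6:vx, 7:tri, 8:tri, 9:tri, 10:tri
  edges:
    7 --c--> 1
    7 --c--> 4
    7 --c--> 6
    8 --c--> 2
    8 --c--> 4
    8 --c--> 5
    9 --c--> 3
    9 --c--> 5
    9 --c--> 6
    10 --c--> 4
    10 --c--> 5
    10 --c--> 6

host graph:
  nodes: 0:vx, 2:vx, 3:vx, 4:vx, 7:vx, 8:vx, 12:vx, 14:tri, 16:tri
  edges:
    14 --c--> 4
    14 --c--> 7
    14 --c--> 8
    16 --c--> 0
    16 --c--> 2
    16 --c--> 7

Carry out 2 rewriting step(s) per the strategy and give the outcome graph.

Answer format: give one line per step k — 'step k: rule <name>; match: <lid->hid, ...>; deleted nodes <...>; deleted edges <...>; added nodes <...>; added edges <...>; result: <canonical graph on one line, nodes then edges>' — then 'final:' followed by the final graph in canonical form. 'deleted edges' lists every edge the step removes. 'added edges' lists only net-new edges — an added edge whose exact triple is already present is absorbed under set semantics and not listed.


step 1: rule r1; match: 0->14, 1->4, 2->7, 3->8; deleted nodes 14; deleted edges (14,4,c); (14,7,c); (14,8,c); added nodes 17, 18, 19, 20, 21, 22, 23; added edges (20,4,c); (20,17,c); (20,19,c); (21,7,c); (21,17,c); (21,18,c); (22,8,c); (22,18,c); (22,19,c); (23,17,c); (23,18,c); (23,19,c); result: nodes: 0:vx, 2:vx, 3:vx, 4:vx, 7:vx, 8:vx, 12:vx, 16:tri, 17:vx, 18:vx, 19:vx, 20:tri, 21:tri, 22:tri, 23:tri edges: (16,0,c); (16,2,c); (16,7,c); (20,4,c); (20,17,c); (20,19,c); (21,7,c); (21,17,c); (21,18,c); (22,8,c); (22,18,c); (22,19,c); (23,17,c); (23,18,c); (23,19,c)
step 2: rule r1; match: 0->16, 1->0, 2->2, 3->7; deleted nodes 16; deleted edges (16,0,c); (16,2,c); (16,7,c); added nodes 24, 25, 26, 27, 28, 29, 30; added edges (27,0,c); (27,24,c); (27,26,c); (28,2,c); (28,24,c); (28,25,c); (29,7,c); (29,25,c); (29,26,c); (30,24,c); (30,25,c); (30,26,c); result: nodes: 0:vx, 2:vx, 3:vx, 4:vx, 7:vx, 8:vx, 12:vx, 17:vx, 18:vx, 19:vx, 20:tri, 21:tri, 22:tri, 23:tri, 24:vx, 25:vx, 26:vx, 27:tri, 28:tri, 29:tri, 30:tri edges: (20,4,c); (20,17,c); (20,19,c); (21,7,c); (21,17,c); (21,18,c); (22,8,c); (22,18,c); (22,19,c); (23,17,c); (23,18,c); (23,19,c); (27,0,c); (27,24,c); (27,26,c); (28,2,c); (28,24,c); (28,25,c); (29,7,c); (29,25,c); (29,26,c); (30,24,c); (30,25,c); (30,26,c)
final:
nodes: 0:vx, 2:vx, 3:vx, 4:vx, 7:vx, 8:vx, 12:vx, 17:vx, 18:vx, 19:vx, 20:tri, 21:tri, 22:tri, 23:tri, 24:vx, 25:vx, 26:vx, 27:tri, 28:tri, 29:tri, 30:tri
edges: (20,4,c); (20,17,c); (20,19,c); (21,7,c); (21,17,c); (21,18,c); (22,8,c); (22,18,c); (22,19,c); (23,17,c); (23,18,c); (23,19,c); (27,0,c); (27,24,c); (27,26,c); (28,2,c); (28,24,c); (28,25,c); (29,7,c); (29,25,c); (29,26,c); (30,24,c); (30,25,c); (30,26,c)


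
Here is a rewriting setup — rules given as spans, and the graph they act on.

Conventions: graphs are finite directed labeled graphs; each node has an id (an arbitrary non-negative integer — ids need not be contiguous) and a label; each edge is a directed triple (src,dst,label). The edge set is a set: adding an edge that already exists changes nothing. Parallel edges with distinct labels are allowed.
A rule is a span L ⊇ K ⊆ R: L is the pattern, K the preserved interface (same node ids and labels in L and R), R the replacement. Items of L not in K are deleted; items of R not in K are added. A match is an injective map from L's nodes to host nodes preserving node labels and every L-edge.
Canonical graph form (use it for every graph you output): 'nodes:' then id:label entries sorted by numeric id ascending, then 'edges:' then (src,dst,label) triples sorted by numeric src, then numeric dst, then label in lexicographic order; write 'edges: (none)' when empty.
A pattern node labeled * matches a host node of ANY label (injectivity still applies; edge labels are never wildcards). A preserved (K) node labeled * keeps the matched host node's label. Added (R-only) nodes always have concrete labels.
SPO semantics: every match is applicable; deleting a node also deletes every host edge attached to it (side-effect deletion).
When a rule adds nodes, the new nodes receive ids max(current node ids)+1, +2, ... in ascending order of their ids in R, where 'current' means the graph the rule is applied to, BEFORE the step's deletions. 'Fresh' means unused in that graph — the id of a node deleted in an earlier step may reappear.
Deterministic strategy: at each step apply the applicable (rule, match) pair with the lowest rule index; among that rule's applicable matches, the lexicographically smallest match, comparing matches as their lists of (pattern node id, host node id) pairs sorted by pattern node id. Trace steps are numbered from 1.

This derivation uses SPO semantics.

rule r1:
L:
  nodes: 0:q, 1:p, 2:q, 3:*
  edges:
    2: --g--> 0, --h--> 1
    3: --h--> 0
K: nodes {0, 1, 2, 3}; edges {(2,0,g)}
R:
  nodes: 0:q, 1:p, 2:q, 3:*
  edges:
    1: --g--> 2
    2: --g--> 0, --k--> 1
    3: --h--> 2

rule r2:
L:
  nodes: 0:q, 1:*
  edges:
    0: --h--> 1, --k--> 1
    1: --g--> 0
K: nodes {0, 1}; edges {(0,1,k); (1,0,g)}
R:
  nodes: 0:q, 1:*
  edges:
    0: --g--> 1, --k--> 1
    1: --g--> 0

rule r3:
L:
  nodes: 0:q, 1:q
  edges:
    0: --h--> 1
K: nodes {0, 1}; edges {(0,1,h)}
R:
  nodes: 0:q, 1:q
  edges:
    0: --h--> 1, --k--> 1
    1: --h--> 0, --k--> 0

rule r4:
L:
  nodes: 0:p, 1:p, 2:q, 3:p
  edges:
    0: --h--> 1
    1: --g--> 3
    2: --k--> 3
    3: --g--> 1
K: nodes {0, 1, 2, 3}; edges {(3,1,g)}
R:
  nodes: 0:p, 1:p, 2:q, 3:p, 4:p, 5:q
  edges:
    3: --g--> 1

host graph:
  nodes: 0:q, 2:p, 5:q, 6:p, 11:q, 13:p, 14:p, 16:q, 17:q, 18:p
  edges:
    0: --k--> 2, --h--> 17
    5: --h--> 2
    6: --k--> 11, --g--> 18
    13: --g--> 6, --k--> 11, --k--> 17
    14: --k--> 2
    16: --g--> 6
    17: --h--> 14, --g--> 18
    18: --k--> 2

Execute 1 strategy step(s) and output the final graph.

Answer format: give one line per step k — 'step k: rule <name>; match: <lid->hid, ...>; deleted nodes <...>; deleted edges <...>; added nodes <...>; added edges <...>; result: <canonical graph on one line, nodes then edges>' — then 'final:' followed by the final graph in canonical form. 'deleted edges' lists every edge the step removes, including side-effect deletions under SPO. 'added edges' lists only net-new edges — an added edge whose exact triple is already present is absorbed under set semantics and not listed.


step 1: rule r3; match: 0->0, 1->17; deleted nodes (none); deleted edges (none); added nodes (none); added edges (0,17,k); (17,0,h); (17,0,k); result: nodes: 0:q, 2:p, 5:q, 6:p, 11:q, 13:p, 14:p, 16:q, 17:q, 18:p edges: (0,2,k); (0,17,h); (0,17,k); (5,2,h); (6,11,k); (6,18,g); (13,6,g); (13,11,k); (13,17,k); (14,2,k); (16,6,g); (17,0,h); (17,0,k); (17,14,h); (17,18,g); (18,2,k)
final:
nodes: 0:q, 2:p, 5:q, 6:p, 11:q, 13:p, 14:p, 16:q, 17:q, 18:p
edges: (0,2,k); (0,17,h); (0,17,k); (5,2,h); (6,11,k); (6,18,g); (13,6,g); (13,11,k); (13,17,k); (14,2,k); (16,6,g); (17,0,h); (17,0,k); (17,14,h); (17,18,g); (18,2,k)


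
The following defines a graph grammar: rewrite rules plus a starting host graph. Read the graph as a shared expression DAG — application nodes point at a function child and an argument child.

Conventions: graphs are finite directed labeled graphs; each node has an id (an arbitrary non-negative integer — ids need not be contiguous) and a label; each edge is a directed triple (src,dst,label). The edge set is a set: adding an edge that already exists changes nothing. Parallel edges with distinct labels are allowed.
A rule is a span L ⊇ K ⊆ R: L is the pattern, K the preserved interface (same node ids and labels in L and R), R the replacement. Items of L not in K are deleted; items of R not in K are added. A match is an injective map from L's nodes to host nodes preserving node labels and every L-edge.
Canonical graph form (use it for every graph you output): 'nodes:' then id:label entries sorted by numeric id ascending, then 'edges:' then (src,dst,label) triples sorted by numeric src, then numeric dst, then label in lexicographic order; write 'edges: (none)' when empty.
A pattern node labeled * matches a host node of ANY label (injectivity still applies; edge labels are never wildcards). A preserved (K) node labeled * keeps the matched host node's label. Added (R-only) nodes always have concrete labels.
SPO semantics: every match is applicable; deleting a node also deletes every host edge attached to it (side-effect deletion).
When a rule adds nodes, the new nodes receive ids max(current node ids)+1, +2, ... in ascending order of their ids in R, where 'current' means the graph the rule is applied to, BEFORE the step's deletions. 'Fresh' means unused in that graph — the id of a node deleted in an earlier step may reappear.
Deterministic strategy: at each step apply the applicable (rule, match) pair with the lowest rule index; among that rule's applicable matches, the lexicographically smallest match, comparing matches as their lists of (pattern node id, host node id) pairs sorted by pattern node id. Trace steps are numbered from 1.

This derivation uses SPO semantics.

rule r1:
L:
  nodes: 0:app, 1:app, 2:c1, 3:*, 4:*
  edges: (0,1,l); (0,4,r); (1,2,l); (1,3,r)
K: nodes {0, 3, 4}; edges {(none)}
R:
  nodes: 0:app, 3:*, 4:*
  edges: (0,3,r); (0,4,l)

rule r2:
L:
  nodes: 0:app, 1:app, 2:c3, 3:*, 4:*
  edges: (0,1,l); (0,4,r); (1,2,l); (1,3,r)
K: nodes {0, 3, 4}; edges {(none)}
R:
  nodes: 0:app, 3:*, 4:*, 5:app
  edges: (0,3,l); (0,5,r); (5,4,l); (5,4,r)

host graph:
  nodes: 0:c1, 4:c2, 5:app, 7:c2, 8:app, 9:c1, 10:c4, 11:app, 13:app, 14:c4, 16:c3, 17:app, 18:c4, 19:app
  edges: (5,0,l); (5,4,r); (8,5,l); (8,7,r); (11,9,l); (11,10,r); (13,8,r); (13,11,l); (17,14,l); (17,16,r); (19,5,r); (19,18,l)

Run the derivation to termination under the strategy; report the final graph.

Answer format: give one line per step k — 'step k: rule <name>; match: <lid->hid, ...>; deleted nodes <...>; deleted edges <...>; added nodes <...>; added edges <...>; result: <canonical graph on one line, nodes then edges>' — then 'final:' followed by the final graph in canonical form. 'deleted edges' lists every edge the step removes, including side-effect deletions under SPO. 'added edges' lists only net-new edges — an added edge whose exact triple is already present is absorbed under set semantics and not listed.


step 1: rule r1; match: 0->8, 1->5, 2->0, 3->4, 4->7; deleted nodes 0, 5; deleted edges (5,0,l); (5,4,r); (8,5,l); (8,7,r); (19,5,r); added nodes (none); added edges (8,4,r); (8,7,l); result: nodes: 4:c2, 7:c2, 8:app, 9:c1, 10:c4, 11:app, 13:app, 14:c4, 16:c3, 17:app, 18:c4, 19:app edges: (8,4,r); (8,7,l); (11,9,l); (11,10,r); (13,8,r); (13,11,l); (17,14,l); (17,16,r); (19,18,l)
step 2: rule r1; match: 0->13, 1->11, 2->9, 3->10, 4->8; deleted nodes 9, 11; deleted edges (11,9,l); (11,10,r); (13,8,r); (13,11,l); added nodes (none); added edges (13,8,l); (13,10,r); result: nodes: 4:c2, 7:c2, 8:app, 10:c4, 13:app, 14:c4, 16:c3, 17:app, 18:c4, 19:app edges: (8,4,r); (8,7,l); (13,8,l); (13,10,r); (17,14,l); (17,16,r); (19,18,l)
final:
nodes: 4:c2, 7:c2, 8:app, 10:c4, 13:app, 14:c4, 16:c3, 17:app, 18:c4, 19:app
edges: (8,4,r); (8,7,l); (13,8,l); (13,10,r); (17,14,l); (17,16,r); (19,18,l)


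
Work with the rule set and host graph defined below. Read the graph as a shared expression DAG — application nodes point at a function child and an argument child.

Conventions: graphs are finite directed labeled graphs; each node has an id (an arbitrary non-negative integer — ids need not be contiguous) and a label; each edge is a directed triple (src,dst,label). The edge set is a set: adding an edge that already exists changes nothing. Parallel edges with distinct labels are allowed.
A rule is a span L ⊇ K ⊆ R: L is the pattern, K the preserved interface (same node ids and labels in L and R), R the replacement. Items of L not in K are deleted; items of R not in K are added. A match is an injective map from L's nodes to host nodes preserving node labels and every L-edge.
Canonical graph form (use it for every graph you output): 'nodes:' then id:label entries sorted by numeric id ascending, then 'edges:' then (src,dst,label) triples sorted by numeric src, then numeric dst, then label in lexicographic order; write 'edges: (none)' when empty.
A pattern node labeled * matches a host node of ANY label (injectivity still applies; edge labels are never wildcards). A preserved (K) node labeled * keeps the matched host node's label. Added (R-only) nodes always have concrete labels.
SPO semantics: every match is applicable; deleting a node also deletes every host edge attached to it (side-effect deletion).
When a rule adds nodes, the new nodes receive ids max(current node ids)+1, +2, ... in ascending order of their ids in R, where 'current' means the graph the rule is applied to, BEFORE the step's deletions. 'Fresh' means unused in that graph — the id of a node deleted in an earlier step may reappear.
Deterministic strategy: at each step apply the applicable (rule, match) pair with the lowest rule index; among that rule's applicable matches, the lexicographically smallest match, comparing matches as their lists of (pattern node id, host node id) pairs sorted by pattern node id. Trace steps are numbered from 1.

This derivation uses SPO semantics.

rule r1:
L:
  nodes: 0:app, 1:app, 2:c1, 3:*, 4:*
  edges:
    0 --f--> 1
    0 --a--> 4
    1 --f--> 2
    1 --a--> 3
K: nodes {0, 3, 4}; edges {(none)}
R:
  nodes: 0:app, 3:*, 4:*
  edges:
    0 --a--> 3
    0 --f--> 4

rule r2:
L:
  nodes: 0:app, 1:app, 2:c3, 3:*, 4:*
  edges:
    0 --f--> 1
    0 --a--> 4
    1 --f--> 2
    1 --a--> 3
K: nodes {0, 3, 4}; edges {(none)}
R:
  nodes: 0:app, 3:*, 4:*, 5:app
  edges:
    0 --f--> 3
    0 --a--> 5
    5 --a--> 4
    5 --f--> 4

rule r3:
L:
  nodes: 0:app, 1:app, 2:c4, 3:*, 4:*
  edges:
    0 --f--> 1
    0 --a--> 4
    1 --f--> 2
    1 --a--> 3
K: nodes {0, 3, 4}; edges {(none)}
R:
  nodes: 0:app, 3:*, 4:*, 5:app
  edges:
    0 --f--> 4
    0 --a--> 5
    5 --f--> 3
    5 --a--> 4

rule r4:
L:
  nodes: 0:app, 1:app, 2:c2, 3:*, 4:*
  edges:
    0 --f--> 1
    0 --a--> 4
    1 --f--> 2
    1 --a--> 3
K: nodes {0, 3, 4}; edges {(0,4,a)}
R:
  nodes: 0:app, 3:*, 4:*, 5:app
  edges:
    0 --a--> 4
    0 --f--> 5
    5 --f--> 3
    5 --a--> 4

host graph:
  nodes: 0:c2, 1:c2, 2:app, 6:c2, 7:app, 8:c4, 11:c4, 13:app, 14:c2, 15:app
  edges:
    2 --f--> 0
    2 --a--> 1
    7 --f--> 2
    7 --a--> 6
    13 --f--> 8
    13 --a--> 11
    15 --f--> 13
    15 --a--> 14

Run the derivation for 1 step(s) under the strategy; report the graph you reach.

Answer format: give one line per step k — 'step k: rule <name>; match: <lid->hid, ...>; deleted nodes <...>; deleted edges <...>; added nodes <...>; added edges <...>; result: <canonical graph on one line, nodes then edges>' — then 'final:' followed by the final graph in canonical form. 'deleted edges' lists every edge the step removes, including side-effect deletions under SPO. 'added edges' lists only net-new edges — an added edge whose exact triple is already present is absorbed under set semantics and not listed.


step 1: rule r3; match: 0->15, 1->13, 2->8, 3->11, 4->14; deleted nodes 8, 13; deleted edges (13,8,f); (13,11,a); (15,13,f); (15,14,a); added nodes 16; added edges (15,14,f); (15,16,a); (16,11,f); (16,14,a); result: nodes: 0:c2, 1:c2, 2:app, 6:c2, 7:app, 11:c4, 14:c2, 15:app, 16:app edges: (2,0,f); (2,1,a); (7,2,f); (7,6,a); (15,14,f); (15,16,a); (16,11,f); (16,14,a)
final:
nodes: 0:c2, 1:c2, 2:app, 6:c2, 7:app, 11:c4, 14:c2, 15:app, 16:app
edges: (2,0,f); (2,1,a); (7,2,f); (7,6,a); (15,14,f); (15,16,a); (16,11,f); (16,14,a)


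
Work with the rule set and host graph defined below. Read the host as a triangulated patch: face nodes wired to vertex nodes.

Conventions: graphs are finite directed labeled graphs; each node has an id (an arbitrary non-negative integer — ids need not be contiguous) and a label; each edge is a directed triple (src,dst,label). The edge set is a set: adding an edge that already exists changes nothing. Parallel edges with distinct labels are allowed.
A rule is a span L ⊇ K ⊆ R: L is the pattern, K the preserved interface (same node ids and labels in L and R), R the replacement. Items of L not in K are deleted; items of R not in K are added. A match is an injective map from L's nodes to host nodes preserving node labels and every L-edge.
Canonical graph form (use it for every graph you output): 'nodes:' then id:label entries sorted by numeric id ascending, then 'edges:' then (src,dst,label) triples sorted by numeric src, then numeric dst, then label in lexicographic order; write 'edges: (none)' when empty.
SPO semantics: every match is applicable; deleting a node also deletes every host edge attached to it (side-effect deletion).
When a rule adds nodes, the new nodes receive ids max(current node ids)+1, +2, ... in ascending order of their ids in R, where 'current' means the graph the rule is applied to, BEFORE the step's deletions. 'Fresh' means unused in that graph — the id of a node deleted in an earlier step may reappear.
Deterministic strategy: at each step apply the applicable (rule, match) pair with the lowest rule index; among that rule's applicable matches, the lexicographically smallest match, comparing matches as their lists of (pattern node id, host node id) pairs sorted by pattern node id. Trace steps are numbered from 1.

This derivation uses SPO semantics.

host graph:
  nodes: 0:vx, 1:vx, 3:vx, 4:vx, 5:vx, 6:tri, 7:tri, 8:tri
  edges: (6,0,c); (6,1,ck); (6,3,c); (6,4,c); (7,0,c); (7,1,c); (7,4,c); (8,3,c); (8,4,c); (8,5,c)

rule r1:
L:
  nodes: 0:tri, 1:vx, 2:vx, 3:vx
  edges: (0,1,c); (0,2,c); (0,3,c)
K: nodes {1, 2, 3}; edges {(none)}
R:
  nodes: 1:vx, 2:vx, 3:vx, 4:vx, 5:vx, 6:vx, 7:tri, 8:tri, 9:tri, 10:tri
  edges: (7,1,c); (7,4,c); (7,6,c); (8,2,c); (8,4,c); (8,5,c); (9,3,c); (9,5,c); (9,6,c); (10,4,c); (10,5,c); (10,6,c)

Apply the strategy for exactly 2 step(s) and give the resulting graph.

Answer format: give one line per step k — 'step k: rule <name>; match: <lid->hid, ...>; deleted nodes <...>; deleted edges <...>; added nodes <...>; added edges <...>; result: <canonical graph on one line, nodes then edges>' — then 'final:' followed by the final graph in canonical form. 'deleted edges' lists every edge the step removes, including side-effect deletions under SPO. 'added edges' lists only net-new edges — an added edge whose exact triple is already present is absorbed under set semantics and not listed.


step 1: rule r1; match: 0->6, 1->0, 2->3, 3->4; deleted nodes 6; deleted edges (6,0,c); (6,1,ck); (6,3,c); (6,4,c); added nodes 9, 10, 11, 12, 13, 14, 15; added edges (12,0,c); (12,9,c); (12,11,c); (13,3,c); (13,9,c); (13,10,c); (14,4,c); (14,10,c); (14,11,c); (15,9,c); (15,10,c); (15,11,c); result: nodes: 0:vx, 1:vx, 3:vx, 4:vx, 5:vx, 7:tri, 8:tri, 9:vx, 10:vx, 11:vx, 12:tri, 13:tri, 14:tri, 15:tri edges: (7,0,c); (7,1,c); (7,4,c); (8,3,c); (8,4,c); (8,5,c); (12,0,c); (12,9,c); (12,11,c); (13,3,c); (13,9,c); (13,10,c); (14,4,c); (14,10,c); (14,11,c); (15,9,c); (15,10,c); (15,11,c)
step 2: rule r1; match: 0->7, 1->0, 2->1, 3->4; deleted nodes 7; deleted edges (7,0,c); (7,1,c); (7,4,c); added nodes 16, 17, 18, 19, 20, 21, 22; added edges (19,0,c); (19,16,c); (19,18,c); (20,1,c); (20,16,c); (20,17,c); (21,4,c); (21,17,c); (21,18,c); (22,16,c); (22,17,c); (22,18,c); result: nodes: 0:vx, 1:vx, 3:vx, 4:vx, 5:vx, 8:tri, 9:vx, 10:vx, 11:vx, 12:tri, 13:tri, 14:tri, 15:tri, 16:vx, 17:vx, 18:vx, 19:tri, 20:tri, 21:tri, 22:tri edges: (8,3,c); (8,4,c); (8,5,c); (12,0,c); (12,9,c); (12,11,c); (13,3,c); (13,9,c); (13,10,c); (14,4,c); (14,10,c); (14,11,c); (15,9,c); (15,10,c); (15,11,c); (19,0,c); (19,16,c); (19,18,c); (20,1,c); (20,16,c); (20,17,c); (21,4,c); (21,17,c); (21,18,c); (22,16,c); (22,17,c); (22,18,c)
final:
nodes: 0:vx, 1:vx, 3:vx, 4:vx, 5:vx, 8:tri, 9:vx, 10:vx, 11:vx, 12:tri, 13:tri, 14:tri, 15:tri, 16:vx, 17:vx, 18:vx, 19:tri, 20:tri, 21:tri, 22:tri
edges: (8,3,c); (8,4,c); (8,5,c); (12,0,c); (12,9,c); (12,11,c); (13,3,c); (13,9,c); (13,10,c); (14,4,c); (14,10,c); (14,11,c); (15,9,c); (15,10,c); (15,11,c); (19,0,c); (19,16,c); (19,18,c); (20,1,c); (20,16,c); (20,17,c); (21,4,c); (21,17,c); (21,18,c); (22,16,c); (22,17,c); (22,18,c)


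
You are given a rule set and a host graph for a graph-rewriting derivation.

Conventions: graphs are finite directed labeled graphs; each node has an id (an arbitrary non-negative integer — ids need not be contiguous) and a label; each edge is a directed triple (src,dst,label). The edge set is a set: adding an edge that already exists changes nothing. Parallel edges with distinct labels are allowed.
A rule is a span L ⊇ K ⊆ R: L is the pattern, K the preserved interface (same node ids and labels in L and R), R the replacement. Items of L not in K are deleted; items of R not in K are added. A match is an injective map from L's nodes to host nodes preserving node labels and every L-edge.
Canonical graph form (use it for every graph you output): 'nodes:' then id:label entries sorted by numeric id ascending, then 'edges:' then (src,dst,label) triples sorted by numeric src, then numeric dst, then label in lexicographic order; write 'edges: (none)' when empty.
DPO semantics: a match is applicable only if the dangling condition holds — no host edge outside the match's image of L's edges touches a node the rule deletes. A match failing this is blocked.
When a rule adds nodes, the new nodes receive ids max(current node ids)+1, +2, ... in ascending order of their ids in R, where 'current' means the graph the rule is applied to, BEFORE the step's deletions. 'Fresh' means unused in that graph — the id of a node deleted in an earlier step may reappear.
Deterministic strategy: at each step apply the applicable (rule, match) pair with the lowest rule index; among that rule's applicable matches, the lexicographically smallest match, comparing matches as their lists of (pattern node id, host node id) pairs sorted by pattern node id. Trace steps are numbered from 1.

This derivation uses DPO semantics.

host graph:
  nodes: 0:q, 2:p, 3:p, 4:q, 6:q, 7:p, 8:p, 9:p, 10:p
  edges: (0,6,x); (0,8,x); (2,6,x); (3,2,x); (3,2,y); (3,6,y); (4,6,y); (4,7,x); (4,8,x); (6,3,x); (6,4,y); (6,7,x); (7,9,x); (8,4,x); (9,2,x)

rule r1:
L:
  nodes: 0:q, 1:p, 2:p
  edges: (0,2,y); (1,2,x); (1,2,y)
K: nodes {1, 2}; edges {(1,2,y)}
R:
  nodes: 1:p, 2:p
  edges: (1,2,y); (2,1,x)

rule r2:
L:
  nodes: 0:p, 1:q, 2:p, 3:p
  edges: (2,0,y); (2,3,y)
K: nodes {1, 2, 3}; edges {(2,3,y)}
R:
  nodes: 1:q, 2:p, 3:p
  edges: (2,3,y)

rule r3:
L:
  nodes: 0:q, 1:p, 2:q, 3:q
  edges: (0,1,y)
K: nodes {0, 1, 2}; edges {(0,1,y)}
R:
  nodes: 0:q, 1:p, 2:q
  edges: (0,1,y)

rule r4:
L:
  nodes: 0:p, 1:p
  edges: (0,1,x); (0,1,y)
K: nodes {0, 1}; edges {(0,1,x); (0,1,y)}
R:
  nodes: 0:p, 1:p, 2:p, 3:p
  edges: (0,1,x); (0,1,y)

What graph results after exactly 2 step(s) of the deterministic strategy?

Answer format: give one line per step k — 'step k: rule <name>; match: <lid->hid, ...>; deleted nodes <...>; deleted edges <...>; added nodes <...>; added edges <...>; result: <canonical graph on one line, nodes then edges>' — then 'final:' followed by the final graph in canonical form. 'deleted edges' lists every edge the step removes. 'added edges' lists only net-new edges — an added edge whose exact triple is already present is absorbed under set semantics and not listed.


step 1: rule r4; match: 0->3, 1->2; deleted nodes (none); deleted edges (none); added nodes 11, 12; added edges (none); result: nodes: 0:q, 2:p, 3:p, 4:q, 6:q, 7:p, 8:p, 9:p, 10:p, 11:p, 12:p edges: (0,6,x); (0,8,x); (2,6,x); (3,2,x); (3,2,y); (3,6,y); (4,6,y); (4,7,x); (4,8,x); (6,3,x); (6,4,y); (6,7,x); (7,9,x); (8,4,x); (9,2,x)
step 2: rule r4; match: 0->3, 1->2; deleted nodes (none); deleted edges (none); added nodes 13, 14; added edges (none); result: nodes: 0:q, 2:p, 3:p, 4:q, 6:q, 7:p, 8:p, 9:p, 10:p, 11:p, 12:p, 13:p, 14:p edges: (0,6,x); (0,8,x); (2,6,x); (3,2,x); (3,2,y); (3,6,y); (4,6,y); (4,7,x); (4,8,x); (6,3,x); (6,4,y); (6,7,x); (7,9,x); (8,4,x); (9,2,x)
final:
nodes: 0:q, 2:p, 3:p, 4:q, 6:q, 7:p, 8:p, 9:p, 10:p, 11:p, 12:p, 13:p, 14:p
edges: (0,6,x); (0,8,x); (2,6,x); (3,2,x); (3,2,y); (3,6,y); (4,6,y); (4,7,x); (4,8,x); (6,3,x); (6,4,y); (6,7,x); (7,9,x); (8,4,x); (9,2,x)


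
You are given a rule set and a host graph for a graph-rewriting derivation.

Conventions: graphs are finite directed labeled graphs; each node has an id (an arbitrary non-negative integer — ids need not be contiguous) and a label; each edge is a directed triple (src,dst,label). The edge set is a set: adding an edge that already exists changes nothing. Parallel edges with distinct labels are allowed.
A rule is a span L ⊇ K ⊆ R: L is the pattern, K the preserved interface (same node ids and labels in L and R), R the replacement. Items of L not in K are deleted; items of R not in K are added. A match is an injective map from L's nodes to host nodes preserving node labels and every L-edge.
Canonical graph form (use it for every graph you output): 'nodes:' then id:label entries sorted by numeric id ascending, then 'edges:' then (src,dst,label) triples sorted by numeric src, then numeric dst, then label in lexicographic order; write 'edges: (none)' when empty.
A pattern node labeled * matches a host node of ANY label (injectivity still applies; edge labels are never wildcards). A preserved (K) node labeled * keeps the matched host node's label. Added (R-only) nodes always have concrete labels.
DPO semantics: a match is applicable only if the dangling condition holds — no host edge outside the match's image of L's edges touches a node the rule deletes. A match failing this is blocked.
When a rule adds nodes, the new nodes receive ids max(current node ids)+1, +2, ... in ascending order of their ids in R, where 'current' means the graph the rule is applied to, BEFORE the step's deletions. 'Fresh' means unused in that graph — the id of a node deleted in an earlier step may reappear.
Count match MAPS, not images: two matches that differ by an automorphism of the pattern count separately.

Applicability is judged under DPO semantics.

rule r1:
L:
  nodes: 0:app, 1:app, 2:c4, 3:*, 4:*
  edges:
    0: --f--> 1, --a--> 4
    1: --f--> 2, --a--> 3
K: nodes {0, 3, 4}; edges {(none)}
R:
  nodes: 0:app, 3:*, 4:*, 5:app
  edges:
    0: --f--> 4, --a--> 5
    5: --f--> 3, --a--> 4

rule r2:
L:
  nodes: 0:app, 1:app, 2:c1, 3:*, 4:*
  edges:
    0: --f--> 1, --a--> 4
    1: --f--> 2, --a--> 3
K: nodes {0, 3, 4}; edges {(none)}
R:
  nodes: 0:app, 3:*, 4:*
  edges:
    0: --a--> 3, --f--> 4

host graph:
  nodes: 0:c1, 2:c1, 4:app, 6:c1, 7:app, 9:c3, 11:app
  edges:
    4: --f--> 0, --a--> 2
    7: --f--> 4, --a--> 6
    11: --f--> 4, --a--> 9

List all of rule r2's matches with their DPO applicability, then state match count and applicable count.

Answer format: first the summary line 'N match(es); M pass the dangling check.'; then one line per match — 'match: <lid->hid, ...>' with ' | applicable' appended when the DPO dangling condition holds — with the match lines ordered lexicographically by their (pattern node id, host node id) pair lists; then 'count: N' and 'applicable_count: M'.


2 match(es); 0 pass the dangling check.
match: 0->7, 1->4, 2->0, 3->2, 4->6
match: 0->11, 1->4, 2->0, 3->2, 4->9
count: 2
applicable_count: 0


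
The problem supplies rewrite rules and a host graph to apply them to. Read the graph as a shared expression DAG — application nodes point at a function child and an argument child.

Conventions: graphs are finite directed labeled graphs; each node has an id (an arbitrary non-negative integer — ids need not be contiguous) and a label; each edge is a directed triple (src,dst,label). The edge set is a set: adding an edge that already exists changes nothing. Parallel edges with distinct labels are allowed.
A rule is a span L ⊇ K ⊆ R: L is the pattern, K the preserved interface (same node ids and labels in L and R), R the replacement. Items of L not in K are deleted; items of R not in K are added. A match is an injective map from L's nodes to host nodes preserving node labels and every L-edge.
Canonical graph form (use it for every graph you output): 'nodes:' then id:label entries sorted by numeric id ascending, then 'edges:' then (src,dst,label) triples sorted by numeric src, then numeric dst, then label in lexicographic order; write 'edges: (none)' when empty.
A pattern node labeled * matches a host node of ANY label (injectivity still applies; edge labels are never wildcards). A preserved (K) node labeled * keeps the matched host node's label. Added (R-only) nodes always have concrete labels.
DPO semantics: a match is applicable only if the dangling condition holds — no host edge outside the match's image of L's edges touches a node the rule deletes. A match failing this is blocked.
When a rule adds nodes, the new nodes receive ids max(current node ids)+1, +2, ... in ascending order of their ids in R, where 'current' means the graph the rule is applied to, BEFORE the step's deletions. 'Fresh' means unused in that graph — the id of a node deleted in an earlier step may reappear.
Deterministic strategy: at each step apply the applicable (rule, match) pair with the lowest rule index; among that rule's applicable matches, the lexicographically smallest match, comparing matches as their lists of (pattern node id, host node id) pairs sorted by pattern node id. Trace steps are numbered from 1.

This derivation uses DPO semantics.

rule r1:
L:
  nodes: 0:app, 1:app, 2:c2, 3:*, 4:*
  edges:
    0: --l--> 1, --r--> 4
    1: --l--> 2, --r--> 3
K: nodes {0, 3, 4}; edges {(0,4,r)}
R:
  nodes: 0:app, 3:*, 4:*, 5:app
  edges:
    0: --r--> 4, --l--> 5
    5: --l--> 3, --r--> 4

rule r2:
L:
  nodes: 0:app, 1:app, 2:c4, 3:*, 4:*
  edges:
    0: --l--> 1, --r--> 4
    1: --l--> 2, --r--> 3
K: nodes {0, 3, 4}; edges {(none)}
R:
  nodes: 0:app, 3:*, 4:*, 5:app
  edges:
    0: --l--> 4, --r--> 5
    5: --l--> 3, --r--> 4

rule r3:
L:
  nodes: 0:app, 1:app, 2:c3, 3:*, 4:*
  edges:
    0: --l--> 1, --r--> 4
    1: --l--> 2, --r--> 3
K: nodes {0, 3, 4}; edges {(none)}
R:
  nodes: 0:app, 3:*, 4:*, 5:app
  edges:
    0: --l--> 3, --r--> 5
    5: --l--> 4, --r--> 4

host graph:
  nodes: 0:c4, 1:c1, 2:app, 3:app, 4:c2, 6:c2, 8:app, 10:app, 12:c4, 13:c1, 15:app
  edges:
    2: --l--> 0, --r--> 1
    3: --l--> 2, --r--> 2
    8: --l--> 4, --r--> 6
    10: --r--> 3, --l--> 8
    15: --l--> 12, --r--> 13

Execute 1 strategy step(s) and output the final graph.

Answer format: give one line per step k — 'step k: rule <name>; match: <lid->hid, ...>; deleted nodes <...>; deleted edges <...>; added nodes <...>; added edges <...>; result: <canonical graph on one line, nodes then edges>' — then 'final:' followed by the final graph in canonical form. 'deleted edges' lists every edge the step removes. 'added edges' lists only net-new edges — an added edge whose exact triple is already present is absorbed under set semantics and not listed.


step 1: rule r1; match: 0->10, 1->8, 2->4, 3->6, 4->3; deleted nodes 4, 8; deleted edges (8,4,l); (8,6,r); (10,8,l); added nodes 16; added edges (10,16,l); (16,3,r); (16,6,l); result: nodes: 0:c4, 1:c1, 2:app, 3:app, 6:c2, 10:app, 12:c4, 13:c1, 15:app, 16:app edges: (2,0,l); (2,1,r); (3,2,l); (3,2,r); (10,3,r); (10,16,l); (15,12,l); (15,13,r); (16,3,r); (16,6,l)
final:
nodes: 0:c4, 1:c1, 2:app, 3:app, 6:c2, 10:app, 12:c4, 13:c1, 15:app, 16:app
edges: (2,0,l); (2,1,r); (3,2,l); (3,2,r); (10,3,r); (10,16,l); (15,12,l); (15,13,r); (16,3,r); (16,6,l)
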